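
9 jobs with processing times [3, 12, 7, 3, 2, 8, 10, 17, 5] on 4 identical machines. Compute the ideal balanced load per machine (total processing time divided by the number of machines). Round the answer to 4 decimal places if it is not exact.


Total processing time = 3 + 12 + 7 + 3 + 2 + 8 + 10 + 17 + 5 = 67
Number of machines = 4
Ideal balanced load = 67 / 4 = 16.75

16.75


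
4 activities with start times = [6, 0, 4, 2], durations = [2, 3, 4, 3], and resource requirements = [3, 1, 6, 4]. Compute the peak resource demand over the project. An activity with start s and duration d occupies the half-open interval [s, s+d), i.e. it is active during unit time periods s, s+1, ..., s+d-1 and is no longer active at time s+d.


Each activity i is active on [start_i, start_i + duration_i).
Compute total resource usage per time slot:
  t=0: active resources = [1], total = 1
  t=1: active resources = [1], total = 1
  t=2: active resources = [1, 4], total = 5
  t=3: active resources = [4], total = 4
  t=4: active resources = [6, 4], total = 10
  t=5: active resources = [6], total = 6
  t=6: active resources = [3, 6], total = 9
  t=7: active resources = [3, 6], total = 9
Peak resource demand = 10

10


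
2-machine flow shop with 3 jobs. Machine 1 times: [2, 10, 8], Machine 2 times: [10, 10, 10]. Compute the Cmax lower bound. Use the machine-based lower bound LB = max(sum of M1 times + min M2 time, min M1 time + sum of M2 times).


LB1 = sum(M1 times) + min(M2 times) = 20 + 10 = 30
LB2 = min(M1 times) + sum(M2 times) = 2 + 30 = 32
Lower bound = max(LB1, LB2) = max(30, 32) = 32

32


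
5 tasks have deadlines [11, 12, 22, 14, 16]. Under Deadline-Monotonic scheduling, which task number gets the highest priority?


Sort tasks by relative deadline (ascending):
  Task 1: deadline = 11
  Task 2: deadline = 12
  Task 4: deadline = 14
  Task 5: deadline = 16
  Task 3: deadline = 22
Priority order (highest first): [1, 2, 4, 5, 3]
Highest priority task = 1

1


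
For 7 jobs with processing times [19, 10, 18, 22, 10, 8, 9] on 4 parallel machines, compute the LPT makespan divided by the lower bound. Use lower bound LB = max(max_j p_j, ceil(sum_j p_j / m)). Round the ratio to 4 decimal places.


LPT order: [22, 19, 18, 10, 10, 9, 8]
Machine loads after assignment: [22, 27, 27, 20]
LPT makespan = 27
Lower bound = max(max_job, ceil(total/4)) = max(22, 24) = 24
Ratio = 27 / 24 = 1.125

1.125


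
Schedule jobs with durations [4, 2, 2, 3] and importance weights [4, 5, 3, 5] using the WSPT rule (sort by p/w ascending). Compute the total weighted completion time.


Compute p/w ratios and sort ascending (WSPT): [(2, 5), (3, 5), (2, 3), (4, 4)]
Compute weighted completion times:
  Job (p=2,w=5): C=2, w*C=5*2=10
  Job (p=3,w=5): C=5, w*C=5*5=25
  Job (p=2,w=3): C=7, w*C=3*7=21
  Job (p=4,w=4): C=11, w*C=4*11=44
Total weighted completion time = 100

100


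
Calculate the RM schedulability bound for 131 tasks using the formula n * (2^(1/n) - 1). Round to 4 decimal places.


Compute 2^(1/131) = 1.0053052230
Subtract 1: 1.0053052230 - 1 = 0.0053052230
Multiply by n: 131 * 0.0053052230 = 0.6949842130
Round to 4 dp: 0.6950

0.6950


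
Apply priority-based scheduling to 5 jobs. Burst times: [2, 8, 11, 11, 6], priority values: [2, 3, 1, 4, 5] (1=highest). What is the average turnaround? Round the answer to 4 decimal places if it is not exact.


Sort by priority (ascending = highest first):
Order: [(1, 11), (2, 2), (3, 8), (4, 11), (5, 6)]
Completion times:
  Priority 1, burst=11, C=11
  Priority 2, burst=2, C=13
  Priority 3, burst=8, C=21
  Priority 4, burst=11, C=32
  Priority 5, burst=6, C=38
Average turnaround = 115/5 = 23.0

23.0


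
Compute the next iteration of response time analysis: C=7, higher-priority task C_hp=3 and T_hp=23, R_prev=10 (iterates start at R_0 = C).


R_next = C + ceil(R_prev / T_hp) * C_hp
ceil(10 / 23) = ceil(0.4348) = 1
Interference = 1 * 3 = 3
R_next = 7 + 3 = 10
R_next = R_prev, so the iteration has converged (response time = 10).

10


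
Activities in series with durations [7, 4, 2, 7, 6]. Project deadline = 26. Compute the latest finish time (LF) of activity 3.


LF(activity 3) = deadline - sum of successor durations
Successors: activities 4 through 5 with durations [7, 6]
Sum of successor durations = 13
LF = 26 - 13 = 13

13


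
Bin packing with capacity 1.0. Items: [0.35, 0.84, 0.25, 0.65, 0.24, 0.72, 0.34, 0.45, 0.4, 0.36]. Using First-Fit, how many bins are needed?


Place items sequentially using First-Fit:
  Item 0.35 -> new Bin 1
  Item 0.84 -> new Bin 2
  Item 0.25 -> Bin 1 (now 0.6)
  Item 0.65 -> new Bin 3
  Item 0.24 -> Bin 1 (now 0.84)
  Item 0.72 -> new Bin 4
  Item 0.34 -> Bin 3 (now 0.99)
  Item 0.45 -> new Bin 5
  Item 0.4 -> Bin 5 (now 0.85)
  Item 0.36 -> new Bin 6
Total bins used = 6

6


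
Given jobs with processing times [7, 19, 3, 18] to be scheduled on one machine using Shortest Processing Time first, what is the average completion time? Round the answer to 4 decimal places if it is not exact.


Sort jobs by processing time (SPT order): [3, 7, 18, 19]
Compute completion times sequentially:
  Job 1: processing = 3, completes at 3
  Job 2: processing = 7, completes at 10
  Job 3: processing = 18, completes at 28
  Job 4: processing = 19, completes at 47
Sum of completion times = 88
Average completion time = 88/4 = 22.0

22.0


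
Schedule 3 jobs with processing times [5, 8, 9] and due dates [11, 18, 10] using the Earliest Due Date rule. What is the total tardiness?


Sort by due date (EDD order): [(9, 10), (5, 11), (8, 18)]
Compute completion times and tardiness:
  Job 1: p=9, d=10, C=9, tardiness=max(0,9-10)=0
  Job 2: p=5, d=11, C=14, tardiness=max(0,14-11)=3
  Job 3: p=8, d=18, C=22, tardiness=max(0,22-18)=4
Total tardiness = 7

7


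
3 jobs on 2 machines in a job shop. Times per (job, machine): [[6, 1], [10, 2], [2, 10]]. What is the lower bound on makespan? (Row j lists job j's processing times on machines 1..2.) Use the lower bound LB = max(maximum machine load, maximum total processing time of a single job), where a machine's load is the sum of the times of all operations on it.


Machine loads:
  Machine 1: 6 + 10 + 2 = 18
  Machine 2: 1 + 2 + 10 = 13
Max machine load = 18
Job totals:
  Job 1: 7
  Job 2: 12
  Job 3: 12
Max job total = 12
Lower bound = max(18, 12) = 18

18


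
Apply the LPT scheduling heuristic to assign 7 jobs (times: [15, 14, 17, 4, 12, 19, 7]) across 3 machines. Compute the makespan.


Sort jobs in decreasing order (LPT): [19, 17, 15, 14, 12, 7, 4]
Assign each job to the least loaded machine:
  Machine 1: jobs [19, 7, 4], load = 30
  Machine 2: jobs [17, 12], load = 29
  Machine 3: jobs [15, 14], load = 29
Makespan = max load = 30

30


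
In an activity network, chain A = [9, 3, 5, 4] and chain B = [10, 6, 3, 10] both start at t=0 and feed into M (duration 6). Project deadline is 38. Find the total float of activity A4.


Forward pass: ES(A4) = sum of predecessors on chain A = 17
EF = ES + duration = 17 + 4 = 21
Backward pass: LF(M) = deadline = 38; LS(M) = 38 - 6 = 32
LF(A4) = LS(M) - sum(successors on chain A) = 32 - 0 = 32
LS = LF - duration = 32 - 4 = 28
Total float = LS - ES = 28 - 17 = 11

11


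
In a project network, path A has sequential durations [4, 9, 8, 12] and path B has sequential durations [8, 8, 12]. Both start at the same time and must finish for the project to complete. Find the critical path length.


Path A total = 4 + 9 + 8 + 12 = 33
Path B total = 8 + 8 + 12 = 28
Critical path = longest path = max(33, 28) = 33

33


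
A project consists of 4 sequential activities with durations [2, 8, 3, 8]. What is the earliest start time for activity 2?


Activity 2 starts after activities 1 through 1 complete.
Predecessor durations: [2]
ES = 2 = 2

2


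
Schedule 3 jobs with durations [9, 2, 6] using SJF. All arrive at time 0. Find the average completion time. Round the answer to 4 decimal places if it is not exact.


SJF order (ascending): [2, 6, 9]
Completion times:
  Job 1: burst=2, C=2
  Job 2: burst=6, C=8
  Job 3: burst=9, C=17
Average completion = 27/3 = 9.0

9.0


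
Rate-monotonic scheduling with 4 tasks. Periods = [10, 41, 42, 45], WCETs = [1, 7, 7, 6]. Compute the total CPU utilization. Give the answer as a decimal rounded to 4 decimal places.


Compute individual utilizations (exact fractions):
  Task 1: C/T = 1/10 (approx. 0.1)
  Task 2: C/T = 7/41 (approx. 0.1707)
  Task 3: C/T = 7/42 = 1/6 (approx. 0.1667)
  Task 4: C/T = 6/45 = 2/15 (approx. 0.1333)
Total utilization U = 1/10 + 7/41 + 1/6 + 2/15 = 117/205
Rounded to 4 decimal places: U = 0.5707
RM (Liu & Layland) bound for 4 tasks = 0.756828; compare with U = 117/205 (approx. 0.570732)
U <= bound, so schedulable by RM sufficient condition.

0.5707


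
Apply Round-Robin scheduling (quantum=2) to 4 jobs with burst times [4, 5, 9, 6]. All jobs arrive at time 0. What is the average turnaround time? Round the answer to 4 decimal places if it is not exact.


Time quantum = 2
Execution trace:
  J1 runs 2 units, time = 2
  J2 runs 2 units, time = 4
  J3 runs 2 units, time = 6
  J4 runs 2 units, time = 8
  J1 runs 2 units, time = 10
  J2 runs 2 units, time = 12
  J3 runs 2 units, time = 14
  J4 runs 2 units, time = 16
  J2 runs 1 units, time = 17
  J3 runs 2 units, time = 19
  J4 runs 2 units, time = 21
  J3 runs 2 units, time = 23
  J3 runs 1 units, time = 24
Finish times: [10, 17, 24, 21]
Average turnaround = 72/4 = 18.0

18.0


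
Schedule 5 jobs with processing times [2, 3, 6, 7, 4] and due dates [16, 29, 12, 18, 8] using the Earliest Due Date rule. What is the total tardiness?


Sort by due date (EDD order): [(4, 8), (6, 12), (2, 16), (7, 18), (3, 29)]
Compute completion times and tardiness:
  Job 1: p=4, d=8, C=4, tardiness=max(0,4-8)=0
  Job 2: p=6, d=12, C=10, tardiness=max(0,10-12)=0
  Job 3: p=2, d=16, C=12, tardiness=max(0,12-16)=0
  Job 4: p=7, d=18, C=19, tardiness=max(0,19-18)=1
  Job 5: p=3, d=29, C=22, tardiness=max(0,22-29)=0
Total tardiness = 1

1


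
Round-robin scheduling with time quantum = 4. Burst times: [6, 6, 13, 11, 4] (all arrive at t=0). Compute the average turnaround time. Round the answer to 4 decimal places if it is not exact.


Time quantum = 4
Execution trace:
  J1 runs 4 units, time = 4
  J2 runs 4 units, time = 8
  J3 runs 4 units, time = 12
  J4 runs 4 units, time = 16
  J5 runs 4 units, time = 20
  J1 runs 2 units, time = 22
  J2 runs 2 units, time = 24
  J3 runs 4 units, time = 28
  J4 runs 4 units, time = 32
  J3 runs 4 units, time = 36
  J4 runs 3 units, time = 39
  J3 runs 1 units, time = 40
Finish times: [22, 24, 40, 39, 20]
Average turnaround = 145/5 = 29.0

29.0


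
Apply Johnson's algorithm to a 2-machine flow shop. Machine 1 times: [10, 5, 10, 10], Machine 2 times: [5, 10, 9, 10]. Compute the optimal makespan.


Apply Johnson's rule:
  Group 1 (a <= b): [(2, 5, 10), (4, 10, 10)]
  Group 2 (a > b): [(3, 10, 9), (1, 10, 5)]
Optimal job order: [2, 4, 3, 1]
Schedule:
  Job 2: M1 done at 5, M2 done at 15
  Job 4: M1 done at 15, M2 done at 25
  Job 3: M1 done at 25, M2 done at 34
  Job 1: M1 done at 35, M2 done at 40
Makespan = 40

40


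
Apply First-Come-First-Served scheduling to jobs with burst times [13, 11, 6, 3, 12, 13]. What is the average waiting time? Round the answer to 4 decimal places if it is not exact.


FCFS order (as given): [13, 11, 6, 3, 12, 13]
Waiting times:
  Job 1: wait = 0
  Job 2: wait = 13
  Job 3: wait = 24
  Job 4: wait = 30
  Job 5: wait = 33
  Job 6: wait = 45
Sum of waiting times = 145
Average waiting time = 145/6 = 24.1667

24.1667


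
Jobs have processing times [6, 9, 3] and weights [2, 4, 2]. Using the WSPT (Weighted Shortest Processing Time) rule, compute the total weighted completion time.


Compute p/w ratios and sort ascending (WSPT): [(3, 2), (9, 4), (6, 2)]
Compute weighted completion times:
  Job (p=3,w=2): C=3, w*C=2*3=6
  Job (p=9,w=4): C=12, w*C=4*12=48
  Job (p=6,w=2): C=18, w*C=2*18=36
Total weighted completion time = 90

90


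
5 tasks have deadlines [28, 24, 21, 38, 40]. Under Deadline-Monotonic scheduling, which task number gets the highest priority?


Sort tasks by relative deadline (ascending):
  Task 3: deadline = 21
  Task 2: deadline = 24
  Task 1: deadline = 28
  Task 4: deadline = 38
  Task 5: deadline = 40
Priority order (highest first): [3, 2, 1, 4, 5]
Highest priority task = 3

3


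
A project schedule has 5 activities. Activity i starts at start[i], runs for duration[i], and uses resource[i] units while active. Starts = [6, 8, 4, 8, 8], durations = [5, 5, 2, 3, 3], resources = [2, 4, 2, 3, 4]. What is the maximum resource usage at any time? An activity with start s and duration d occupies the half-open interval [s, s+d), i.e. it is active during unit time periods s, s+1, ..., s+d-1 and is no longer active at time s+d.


Each activity i is active on [start_i, start_i + duration_i).
Compute total resource usage per time slot:
  t=0: active resources = [], total = 0
  t=1: active resources = [], total = 0
  t=2: active resources = [], total = 0
  t=3: active resources = [], total = 0
  t=4: active resources = [2], total = 2
  t=5: active resources = [2], total = 2
  t=6: active resources = [2], total = 2
  t=7: active resources = [2], total = 2
  t=8: active resources = [2, 4, 3, 4], total = 13
  t=9: active resources = [2, 4, 3, 4], total = 13
  t=10: active resources = [2, 4, 3, 4], total = 13
  t=11: active resources = [4], total = 4
  t=12: active resources = [4], total = 4
Peak resource demand = 13

13


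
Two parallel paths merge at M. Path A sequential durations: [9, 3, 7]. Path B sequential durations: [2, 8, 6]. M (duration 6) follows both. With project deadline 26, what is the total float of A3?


Forward pass: ES(A3) = sum of predecessors on chain A = 12
EF = ES + duration = 12 + 7 = 19
Backward pass: LF(M) = deadline = 26; LS(M) = 26 - 6 = 20
LF(A3) = LS(M) - sum(successors on chain A) = 20 - 0 = 20
LS = LF - duration = 20 - 7 = 13
Total float = LS - ES = 13 - 12 = 1

1


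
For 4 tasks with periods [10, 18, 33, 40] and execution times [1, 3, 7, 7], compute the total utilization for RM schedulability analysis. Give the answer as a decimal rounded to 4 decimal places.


Compute individual utilizations (exact fractions):
  Task 1: C/T = 1/10 (approx. 0.1)
  Task 2: C/T = 3/18 = 1/6 (approx. 0.1667)
  Task 3: C/T = 7/33 (approx. 0.2121)
  Task 4: C/T = 7/40 (approx. 0.175)
Total utilization U = 1/10 + 1/6 + 7/33 + 7/40 = 863/1320
Rounded to 4 decimal places: U = 0.6538
RM (Liu & Layland) bound for 4 tasks = 0.756828; compare with U = 863/1320 (approx. 0.653788)
U <= bound, so schedulable by RM sufficient condition.

0.6538


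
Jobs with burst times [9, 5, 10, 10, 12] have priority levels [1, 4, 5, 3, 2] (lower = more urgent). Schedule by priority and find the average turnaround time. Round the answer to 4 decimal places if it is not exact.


Sort by priority (ascending = highest first):
Order: [(1, 9), (2, 12), (3, 10), (4, 5), (5, 10)]
Completion times:
  Priority 1, burst=9, C=9
  Priority 2, burst=12, C=21
  Priority 3, burst=10, C=31
  Priority 4, burst=5, C=36
  Priority 5, burst=10, C=46
Average turnaround = 143/5 = 28.6

28.6


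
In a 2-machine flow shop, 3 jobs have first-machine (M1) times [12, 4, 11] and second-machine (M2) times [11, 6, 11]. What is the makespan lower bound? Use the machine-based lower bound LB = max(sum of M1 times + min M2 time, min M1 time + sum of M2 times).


LB1 = sum(M1 times) + min(M2 times) = 27 + 6 = 33
LB2 = min(M1 times) + sum(M2 times) = 4 + 28 = 32
Lower bound = max(LB1, LB2) = max(33, 32) = 33

33


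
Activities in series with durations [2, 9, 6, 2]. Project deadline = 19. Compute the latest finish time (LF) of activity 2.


LF(activity 2) = deadline - sum of successor durations
Successors: activities 3 through 4 with durations [6, 2]
Sum of successor durations = 8
LF = 19 - 8 = 11

11


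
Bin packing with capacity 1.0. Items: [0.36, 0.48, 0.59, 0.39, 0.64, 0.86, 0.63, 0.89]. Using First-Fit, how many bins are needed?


Place items sequentially using First-Fit:
  Item 0.36 -> new Bin 1
  Item 0.48 -> Bin 1 (now 0.84)
  Item 0.59 -> new Bin 2
  Item 0.39 -> Bin 2 (now 0.98)
  Item 0.64 -> new Bin 3
  Item 0.86 -> new Bin 4
  Item 0.63 -> new Bin 5
  Item 0.89 -> new Bin 6
Total bins used = 6

6


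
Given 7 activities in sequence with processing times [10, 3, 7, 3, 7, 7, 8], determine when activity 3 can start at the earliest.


Activity 3 starts after activities 1 through 2 complete.
Predecessor durations: [10, 3]
ES = 10 + 3 = 13

13


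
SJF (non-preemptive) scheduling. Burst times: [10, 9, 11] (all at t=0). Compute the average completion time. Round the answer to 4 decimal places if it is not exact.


SJF order (ascending): [9, 10, 11]
Completion times:
  Job 1: burst=9, C=9
  Job 2: burst=10, C=19
  Job 3: burst=11, C=30
Average completion = 58/3 = 19.3333

19.3333


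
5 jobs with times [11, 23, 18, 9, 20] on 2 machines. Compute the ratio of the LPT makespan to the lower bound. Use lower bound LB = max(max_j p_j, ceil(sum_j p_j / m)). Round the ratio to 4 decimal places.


LPT order: [23, 20, 18, 11, 9]
Machine loads after assignment: [43, 38]
LPT makespan = 43
Lower bound = max(max_job, ceil(total/2)) = max(23, 41) = 41
Ratio = 43 / 41 = 1.0488

1.0488


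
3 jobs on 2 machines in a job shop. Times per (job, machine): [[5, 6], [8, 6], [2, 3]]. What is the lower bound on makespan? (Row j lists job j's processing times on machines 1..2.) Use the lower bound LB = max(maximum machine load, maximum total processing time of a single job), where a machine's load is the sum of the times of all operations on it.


Machine loads:
  Machine 1: 5 + 8 + 2 = 15
  Machine 2: 6 + 6 + 3 = 15
Max machine load = 15
Job totals:
  Job 1: 11
  Job 2: 14
  Job 3: 5
Max job total = 14
Lower bound = max(15, 14) = 15

15


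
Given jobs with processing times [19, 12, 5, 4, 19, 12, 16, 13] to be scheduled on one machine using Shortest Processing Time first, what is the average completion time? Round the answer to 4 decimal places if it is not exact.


Sort jobs by processing time (SPT order): [4, 5, 12, 12, 13, 16, 19, 19]
Compute completion times sequentially:
  Job 1: processing = 4, completes at 4
  Job 2: processing = 5, completes at 9
  Job 3: processing = 12, completes at 21
  Job 4: processing = 12, completes at 33
  Job 5: processing = 13, completes at 46
  Job 6: processing = 16, completes at 62
  Job 7: processing = 19, completes at 81
  Job 8: processing = 19, completes at 100
Sum of completion times = 356
Average completion time = 356/8 = 44.5

44.5


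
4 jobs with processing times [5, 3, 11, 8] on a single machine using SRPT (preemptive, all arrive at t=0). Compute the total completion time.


Since all jobs arrive at t=0, SRPT equals SPT ordering.
SPT order: [3, 5, 8, 11]
Completion times:
  Job 1: p=3, C=3
  Job 2: p=5, C=8
  Job 3: p=8, C=16
  Job 4: p=11, C=27
Total completion time = 3 + 8 + 16 + 27 = 54

54


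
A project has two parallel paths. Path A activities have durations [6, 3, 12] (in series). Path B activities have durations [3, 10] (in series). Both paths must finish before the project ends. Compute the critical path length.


Path A total = 6 + 3 + 12 = 21
Path B total = 3 + 10 = 13
Critical path = longest path = max(21, 13) = 21

21


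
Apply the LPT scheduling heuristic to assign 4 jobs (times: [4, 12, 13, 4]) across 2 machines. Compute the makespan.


Sort jobs in decreasing order (LPT): [13, 12, 4, 4]
Assign each job to the least loaded machine:
  Machine 1: jobs [13, 4], load = 17
  Machine 2: jobs [12, 4], load = 16
Makespan = max load = 17

17


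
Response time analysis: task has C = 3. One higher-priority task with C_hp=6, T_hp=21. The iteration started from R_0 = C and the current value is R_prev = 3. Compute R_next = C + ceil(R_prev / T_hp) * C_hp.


R_next = C + ceil(R_prev / T_hp) * C_hp
ceil(3 / 21) = ceil(0.1429) = 1
Interference = 1 * 6 = 6
R_next = 3 + 6 = 9

9


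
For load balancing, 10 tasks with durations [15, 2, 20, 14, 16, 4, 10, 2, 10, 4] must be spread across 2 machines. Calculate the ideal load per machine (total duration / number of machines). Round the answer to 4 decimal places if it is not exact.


Total processing time = 15 + 2 + 20 + 14 + 16 + 4 + 10 + 2 + 10 + 4 = 97
Number of machines = 2
Ideal balanced load = 97 / 2 = 48.5

48.5


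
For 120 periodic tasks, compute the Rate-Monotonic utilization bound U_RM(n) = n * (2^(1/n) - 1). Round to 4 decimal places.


Compute 2^(1/120) = 1.0057929411
Subtract 1: 1.0057929411 - 1 = 0.0057929411
Multiply by n: 120 * 0.0057929411 = 0.6951529320
Round to 4 dp: 0.6952

0.6952


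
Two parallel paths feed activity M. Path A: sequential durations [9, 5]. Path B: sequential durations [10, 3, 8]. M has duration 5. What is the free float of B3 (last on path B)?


ES(B3) = sum of predecessors on chain B = 13
EF(B3) = ES + duration = 13 + 8 = 21
Successor of B3 is M. ES(M) = max(sum(A), sum(B)) = max(14, 21) = 21
Free float = ES(successor) - EF(current) = 21 - 21 = 0

0


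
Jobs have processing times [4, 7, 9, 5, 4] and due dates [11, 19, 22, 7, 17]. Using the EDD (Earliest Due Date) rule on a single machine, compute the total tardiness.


Sort by due date (EDD order): [(5, 7), (4, 11), (4, 17), (7, 19), (9, 22)]
Compute completion times and tardiness:
  Job 1: p=5, d=7, C=5, tardiness=max(0,5-7)=0
  Job 2: p=4, d=11, C=9, tardiness=max(0,9-11)=0
  Job 3: p=4, d=17, C=13, tardiness=max(0,13-17)=0
  Job 4: p=7, d=19, C=20, tardiness=max(0,20-19)=1
  Job 5: p=9, d=22, C=29, tardiness=max(0,29-22)=7
Total tardiness = 8

8


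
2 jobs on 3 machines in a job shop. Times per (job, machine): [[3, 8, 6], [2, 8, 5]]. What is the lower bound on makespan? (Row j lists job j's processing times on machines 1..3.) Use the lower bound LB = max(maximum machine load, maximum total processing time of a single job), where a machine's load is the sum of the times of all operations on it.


Machine loads:
  Machine 1: 3 + 2 = 5
  Machine 2: 8 + 8 = 16
  Machine 3: 6 + 5 = 11
Max machine load = 16
Job totals:
  Job 1: 17
  Job 2: 15
Max job total = 17
Lower bound = max(16, 17) = 17

17


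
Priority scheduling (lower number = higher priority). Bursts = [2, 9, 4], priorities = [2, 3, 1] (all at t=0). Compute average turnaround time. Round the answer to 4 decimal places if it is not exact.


Sort by priority (ascending = highest first):
Order: [(1, 4), (2, 2), (3, 9)]
Completion times:
  Priority 1, burst=4, C=4
  Priority 2, burst=2, C=6
  Priority 3, burst=9, C=15
Average turnaround = 25/3 = 8.3333

8.3333


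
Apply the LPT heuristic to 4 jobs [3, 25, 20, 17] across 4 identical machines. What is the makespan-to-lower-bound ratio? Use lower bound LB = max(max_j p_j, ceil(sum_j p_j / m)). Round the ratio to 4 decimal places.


LPT order: [25, 20, 17, 3]
Machine loads after assignment: [25, 20, 17, 3]
LPT makespan = 25
Lower bound = max(max_job, ceil(total/4)) = max(25, 17) = 25
Ratio = 25 / 25 = 1.0

1.0


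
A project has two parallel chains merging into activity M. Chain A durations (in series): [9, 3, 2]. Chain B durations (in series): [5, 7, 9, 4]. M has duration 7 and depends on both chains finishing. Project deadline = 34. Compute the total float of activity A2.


Forward pass: ES(A2) = sum of predecessors on chain A = 9
EF = ES + duration = 9 + 3 = 12
Backward pass: LF(M) = deadline = 34; LS(M) = 34 - 7 = 27
LF(A2) = LS(M) - sum(successors on chain A) = 27 - 2 = 25
LS = LF - duration = 25 - 3 = 22
Total float = LS - ES = 22 - 9 = 13

13


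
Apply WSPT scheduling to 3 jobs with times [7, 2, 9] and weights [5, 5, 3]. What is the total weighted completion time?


Compute p/w ratios and sort ascending (WSPT): [(2, 5), (7, 5), (9, 3)]
Compute weighted completion times:
  Job (p=2,w=5): C=2, w*C=5*2=10
  Job (p=7,w=5): C=9, w*C=5*9=45
  Job (p=9,w=3): C=18, w*C=3*18=54
Total weighted completion time = 109

109


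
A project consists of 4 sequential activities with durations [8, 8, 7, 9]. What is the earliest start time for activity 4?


Activity 4 starts after activities 1 through 3 complete.
Predecessor durations: [8, 8, 7]
ES = 8 + 8 + 7 = 23

23


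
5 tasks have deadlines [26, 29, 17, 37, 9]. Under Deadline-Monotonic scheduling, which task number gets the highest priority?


Sort tasks by relative deadline (ascending):
  Task 5: deadline = 9
  Task 3: deadline = 17
  Task 1: deadline = 26
  Task 2: deadline = 29
  Task 4: deadline = 37
Priority order (highest first): [5, 3, 1, 2, 4]
Highest priority task = 5

5


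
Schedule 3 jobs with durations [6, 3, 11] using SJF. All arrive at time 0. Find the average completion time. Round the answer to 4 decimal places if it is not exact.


SJF order (ascending): [3, 6, 11]
Completion times:
  Job 1: burst=3, C=3
  Job 2: burst=6, C=9
  Job 3: burst=11, C=20
Average completion = 32/3 = 10.6667

10.6667


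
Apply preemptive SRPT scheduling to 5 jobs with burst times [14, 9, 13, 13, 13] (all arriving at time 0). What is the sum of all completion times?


Since all jobs arrive at t=0, SRPT equals SPT ordering.
SPT order: [9, 13, 13, 13, 14]
Completion times:
  Job 1: p=9, C=9
  Job 2: p=13, C=22
  Job 3: p=13, C=35
  Job 4: p=13, C=48
  Job 5: p=14, C=62
Total completion time = 9 + 22 + 35 + 48 + 62 = 176

176


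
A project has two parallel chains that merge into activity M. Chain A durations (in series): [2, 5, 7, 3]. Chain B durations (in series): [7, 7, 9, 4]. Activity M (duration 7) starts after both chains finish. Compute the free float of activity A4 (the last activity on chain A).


ES(A4) = sum of predecessors on chain A = 14
EF(A4) = ES + duration = 14 + 3 = 17
Successor of A4 is M. ES(M) = max(sum(A), sum(B)) = max(17, 27) = 27
Free float = ES(successor) - EF(current) = 27 - 17 = 10

10


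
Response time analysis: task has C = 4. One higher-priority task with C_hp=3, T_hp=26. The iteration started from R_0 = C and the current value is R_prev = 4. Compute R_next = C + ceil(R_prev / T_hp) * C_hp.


R_next = C + ceil(R_prev / T_hp) * C_hp
ceil(4 / 26) = ceil(0.1538) = 1
Interference = 1 * 3 = 3
R_next = 4 + 3 = 7

7


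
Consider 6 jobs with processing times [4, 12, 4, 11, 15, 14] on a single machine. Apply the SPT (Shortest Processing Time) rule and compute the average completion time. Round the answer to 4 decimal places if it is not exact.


Sort jobs by processing time (SPT order): [4, 4, 11, 12, 14, 15]
Compute completion times sequentially:
  Job 1: processing = 4, completes at 4
  Job 2: processing = 4, completes at 8
  Job 3: processing = 11, completes at 19
  Job 4: processing = 12, completes at 31
  Job 5: processing = 14, completes at 45
  Job 6: processing = 15, completes at 60
Sum of completion times = 167
Average completion time = 167/6 = 27.8333

27.8333


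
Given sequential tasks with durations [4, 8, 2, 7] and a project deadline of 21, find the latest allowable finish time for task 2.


LF(activity 2) = deadline - sum of successor durations
Successors: activities 3 through 4 with durations [2, 7]
Sum of successor durations = 9
LF = 21 - 9 = 12

12


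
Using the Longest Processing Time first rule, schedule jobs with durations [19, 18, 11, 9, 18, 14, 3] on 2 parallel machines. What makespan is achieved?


Sort jobs in decreasing order (LPT): [19, 18, 18, 14, 11, 9, 3]
Assign each job to the least loaded machine:
  Machine 1: jobs [19, 14, 11, 3], load = 47
  Machine 2: jobs [18, 18, 9], load = 45
Makespan = max load = 47

47


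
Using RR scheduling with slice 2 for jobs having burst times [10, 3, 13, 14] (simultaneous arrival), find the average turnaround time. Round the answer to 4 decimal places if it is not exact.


Time quantum = 2
Execution trace:
  J1 runs 2 units, time = 2
  J2 runs 2 units, time = 4
  J3 runs 2 units, time = 6
  J4 runs 2 units, time = 8
  J1 runs 2 units, time = 10
  J2 runs 1 units, time = 11
  J3 runs 2 units, time = 13
  J4 runs 2 units, time = 15
  J1 runs 2 units, time = 17
  J3 runs 2 units, time = 19
  J4 runs 2 units, time = 21
  J1 runs 2 units, time = 23
  J3 runs 2 units, time = 25
  J4 runs 2 units, time = 27
  J1 runs 2 units, time = 29
  J3 runs 2 units, time = 31
  J4 runs 2 units, time = 33
  J3 runs 2 units, time = 35
  J4 runs 2 units, time = 37
  J3 runs 1 units, time = 38
  J4 runs 2 units, time = 40
Finish times: [29, 11, 38, 40]
Average turnaround = 118/4 = 29.5

29.5


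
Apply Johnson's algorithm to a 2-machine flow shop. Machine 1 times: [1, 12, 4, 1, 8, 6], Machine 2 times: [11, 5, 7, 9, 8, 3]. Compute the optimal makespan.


Apply Johnson's rule:
  Group 1 (a <= b): [(1, 1, 11), (4, 1, 9), (3, 4, 7), (5, 8, 8)]
  Group 2 (a > b): [(2, 12, 5), (6, 6, 3)]
Optimal job order: [1, 4, 3, 5, 2, 6]
Schedule:
  Job 1: M1 done at 1, M2 done at 12
  Job 4: M1 done at 2, M2 done at 21
  Job 3: M1 done at 6, M2 done at 28
  Job 5: M1 done at 14, M2 done at 36
  Job 2: M1 done at 26, M2 done at 41
  Job 6: M1 done at 32, M2 done at 44
Makespan = 44

44


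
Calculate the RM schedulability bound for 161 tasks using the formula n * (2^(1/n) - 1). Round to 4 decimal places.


Compute 2^(1/161) = 1.0043145429
Subtract 1: 1.0043145429 - 1 = 0.0043145429
Multiply by n: 161 * 0.0043145429 = 0.6946414069
Round to 4 dp: 0.6946

0.6946


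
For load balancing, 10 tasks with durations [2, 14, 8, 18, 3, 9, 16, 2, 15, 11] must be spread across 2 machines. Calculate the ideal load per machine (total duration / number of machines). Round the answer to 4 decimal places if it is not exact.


Total processing time = 2 + 14 + 8 + 18 + 3 + 9 + 16 + 2 + 15 + 11 = 98
Number of machines = 2
Ideal balanced load = 98 / 2 = 49.0

49.0


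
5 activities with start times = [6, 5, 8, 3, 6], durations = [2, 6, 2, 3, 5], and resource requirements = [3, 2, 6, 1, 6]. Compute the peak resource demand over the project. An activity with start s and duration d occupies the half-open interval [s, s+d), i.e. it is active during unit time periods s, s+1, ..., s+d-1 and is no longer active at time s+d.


Each activity i is active on [start_i, start_i + duration_i).
Compute total resource usage per time slot:
  t=0: active resources = [], total = 0
  t=1: active resources = [], total = 0
  t=2: active resources = [], total = 0
  t=3: active resources = [1], total = 1
  t=4: active resources = [1], total = 1
  t=5: active resources = [2, 1], total = 3
  t=6: active resources = [3, 2, 6], total = 11
  t=7: active resources = [3, 2, 6], total = 11
  t=8: active resources = [2, 6, 6], total = 14
  t=9: active resources = [2, 6, 6], total = 14
  t=10: active resources = [2, 6], total = 8
Peak resource demand = 14

14


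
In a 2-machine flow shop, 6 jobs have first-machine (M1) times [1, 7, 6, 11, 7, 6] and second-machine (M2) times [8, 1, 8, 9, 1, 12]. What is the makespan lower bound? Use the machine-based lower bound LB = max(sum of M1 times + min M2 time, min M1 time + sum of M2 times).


LB1 = sum(M1 times) + min(M2 times) = 38 + 1 = 39
LB2 = min(M1 times) + sum(M2 times) = 1 + 39 = 40
Lower bound = max(LB1, LB2) = max(39, 40) = 40

40


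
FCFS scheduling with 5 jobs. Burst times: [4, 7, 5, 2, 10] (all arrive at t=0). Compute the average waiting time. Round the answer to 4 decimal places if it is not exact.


FCFS order (as given): [4, 7, 5, 2, 10]
Waiting times:
  Job 1: wait = 0
  Job 2: wait = 4
  Job 3: wait = 11
  Job 4: wait = 16
  Job 5: wait = 18
Sum of waiting times = 49
Average waiting time = 49/5 = 9.8

9.8


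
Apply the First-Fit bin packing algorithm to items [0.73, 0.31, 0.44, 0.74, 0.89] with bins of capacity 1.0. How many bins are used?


Place items sequentially using First-Fit:
  Item 0.73 -> new Bin 1
  Item 0.31 -> new Bin 2
  Item 0.44 -> Bin 2 (now 0.75)
  Item 0.74 -> new Bin 3
  Item 0.89 -> new Bin 4
Total bins used = 4

4


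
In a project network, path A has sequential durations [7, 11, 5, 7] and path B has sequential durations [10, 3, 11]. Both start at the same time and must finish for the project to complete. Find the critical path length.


Path A total = 7 + 11 + 5 + 7 = 30
Path B total = 10 + 3 + 11 = 24
Critical path = longest path = max(30, 24) = 30

30


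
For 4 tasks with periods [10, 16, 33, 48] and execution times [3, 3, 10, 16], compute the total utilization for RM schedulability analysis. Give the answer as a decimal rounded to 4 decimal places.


Compute individual utilizations (exact fractions):
  Task 1: C/T = 3/10 (approx. 0.3)
  Task 2: C/T = 3/16 (approx. 0.1875)
  Task 3: C/T = 10/33 (approx. 0.303)
  Task 4: C/T = 16/48 = 1/3 (approx. 0.3333)
Total utilization U = 3/10 + 3/16 + 10/33 + 1/3 = 989/880
Rounded to 4 decimal places: U = 1.1239
RM (Liu & Layland) bound for 4 tasks = 0.756828; compare with U = 989/880 (approx. 1.123864)
U > 1, so the task set is not schedulable (processor overloaded).

1.1239


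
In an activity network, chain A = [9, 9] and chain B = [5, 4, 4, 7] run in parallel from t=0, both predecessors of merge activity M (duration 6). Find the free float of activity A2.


ES(A2) = sum of predecessors on chain A = 9
EF(A2) = ES + duration = 9 + 9 = 18
Successor of A2 is M. ES(M) = max(sum(A), sum(B)) = max(18, 20) = 20
Free float = ES(successor) - EF(current) = 20 - 18 = 2

2


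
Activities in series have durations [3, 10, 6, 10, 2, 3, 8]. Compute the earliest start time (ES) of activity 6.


Activity 6 starts after activities 1 through 5 complete.
Predecessor durations: [3, 10, 6, 10, 2]
ES = 3 + 10 + 6 + 10 + 2 = 31

31


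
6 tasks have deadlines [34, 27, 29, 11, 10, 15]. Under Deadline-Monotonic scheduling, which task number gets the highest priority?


Sort tasks by relative deadline (ascending):
  Task 5: deadline = 10
  Task 4: deadline = 11
  Task 6: deadline = 15
  Task 2: deadline = 27
  Task 3: deadline = 29
  Task 1: deadline = 34
Priority order (highest first): [5, 4, 6, 2, 3, 1]
Highest priority task = 5

5


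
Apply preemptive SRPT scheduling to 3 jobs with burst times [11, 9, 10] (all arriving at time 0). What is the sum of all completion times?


Since all jobs arrive at t=0, SRPT equals SPT ordering.
SPT order: [9, 10, 11]
Completion times:
  Job 1: p=9, C=9
  Job 2: p=10, C=19
  Job 3: p=11, C=30
Total completion time = 9 + 19 + 30 = 58

58


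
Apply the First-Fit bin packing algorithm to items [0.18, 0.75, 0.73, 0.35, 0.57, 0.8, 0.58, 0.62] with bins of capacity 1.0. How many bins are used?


Place items sequentially using First-Fit:
  Item 0.18 -> new Bin 1
  Item 0.75 -> Bin 1 (now 0.93)
  Item 0.73 -> new Bin 2
  Item 0.35 -> new Bin 3
  Item 0.57 -> Bin 3 (now 0.92)
  Item 0.8 -> new Bin 4
  Item 0.58 -> new Bin 5
  Item 0.62 -> new Bin 6
Total bins used = 6

6


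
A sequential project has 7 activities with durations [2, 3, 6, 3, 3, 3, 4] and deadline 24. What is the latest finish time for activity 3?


LF(activity 3) = deadline - sum of successor durations
Successors: activities 4 through 7 with durations [3, 3, 3, 4]
Sum of successor durations = 13
LF = 24 - 13 = 11

11


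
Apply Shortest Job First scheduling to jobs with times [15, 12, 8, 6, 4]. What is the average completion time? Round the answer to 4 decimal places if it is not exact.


SJF order (ascending): [4, 6, 8, 12, 15]
Completion times:
  Job 1: burst=4, C=4
  Job 2: burst=6, C=10
  Job 3: burst=8, C=18
  Job 4: burst=12, C=30
  Job 5: burst=15, C=45
Average completion = 107/5 = 21.4

21.4


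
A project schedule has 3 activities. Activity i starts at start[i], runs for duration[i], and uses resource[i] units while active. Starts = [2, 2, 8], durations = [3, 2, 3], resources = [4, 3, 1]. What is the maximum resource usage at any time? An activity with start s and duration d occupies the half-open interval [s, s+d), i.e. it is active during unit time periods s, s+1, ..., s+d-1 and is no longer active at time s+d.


Each activity i is active on [start_i, start_i + duration_i).
Compute total resource usage per time slot:
  t=0: active resources = [], total = 0
  t=1: active resources = [], total = 0
  t=2: active resources = [4, 3], total = 7
  t=3: active resources = [4, 3], total = 7
  t=4: active resources = [4], total = 4
  t=5: active resources = [], total = 0
  t=6: active resources = [], total = 0
  t=7: active resources = [], total = 0
  t=8: active resources = [1], total = 1
  t=9: active resources = [1], total = 1
  t=10: active resources = [1], total = 1
Peak resource demand = 7

7


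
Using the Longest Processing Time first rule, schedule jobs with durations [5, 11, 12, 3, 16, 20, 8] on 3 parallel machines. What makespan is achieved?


Sort jobs in decreasing order (LPT): [20, 16, 12, 11, 8, 5, 3]
Assign each job to the least loaded machine:
  Machine 1: jobs [20, 5], load = 25
  Machine 2: jobs [16, 8], load = 24
  Machine 3: jobs [12, 11, 3], load = 26
Makespan = max load = 26

26


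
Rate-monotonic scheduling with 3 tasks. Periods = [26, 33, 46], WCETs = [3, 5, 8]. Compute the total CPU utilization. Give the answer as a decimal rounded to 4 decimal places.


Compute individual utilizations (exact fractions):
  Task 1: C/T = 3/26 (approx. 0.1154)
  Task 2: C/T = 5/33 (approx. 0.1515)
  Task 3: C/T = 8/46 = 4/23 (approx. 0.1739)
Total utilization U = 3/26 + 5/33 + 4/23 = 8699/19734
Rounded to 4 decimal places: U = 0.4408
RM (Liu & Layland) bound for 3 tasks = 0.779763; compare with U = 8699/19734 (approx. 0.440813)
U <= bound, so schedulable by RM sufficient condition.

0.4408


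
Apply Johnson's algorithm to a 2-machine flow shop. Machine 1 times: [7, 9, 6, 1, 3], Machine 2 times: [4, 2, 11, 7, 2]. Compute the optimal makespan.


Apply Johnson's rule:
  Group 1 (a <= b): [(4, 1, 7), (3, 6, 11)]
  Group 2 (a > b): [(1, 7, 4), (2, 9, 2), (5, 3, 2)]
Optimal job order: [4, 3, 1, 2, 5]
Schedule:
  Job 4: M1 done at 1, M2 done at 8
  Job 3: M1 done at 7, M2 done at 19
  Job 1: M1 done at 14, M2 done at 23
  Job 2: M1 done at 23, M2 done at 25
  Job 5: M1 done at 26, M2 done at 28
Makespan = 28

28


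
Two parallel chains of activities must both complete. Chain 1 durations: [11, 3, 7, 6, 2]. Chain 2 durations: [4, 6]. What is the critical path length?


Path A total = 11 + 3 + 7 + 6 + 2 = 29
Path B total = 4 + 6 = 10
Critical path = longest path = max(29, 10) = 29

29


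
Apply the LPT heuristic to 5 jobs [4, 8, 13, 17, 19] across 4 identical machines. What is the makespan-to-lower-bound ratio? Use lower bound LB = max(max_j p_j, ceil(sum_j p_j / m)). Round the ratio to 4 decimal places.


LPT order: [19, 17, 13, 8, 4]
Machine loads after assignment: [19, 17, 13, 12]
LPT makespan = 19
Lower bound = max(max_job, ceil(total/4)) = max(19, 16) = 19
Ratio = 19 / 19 = 1.0

1.0


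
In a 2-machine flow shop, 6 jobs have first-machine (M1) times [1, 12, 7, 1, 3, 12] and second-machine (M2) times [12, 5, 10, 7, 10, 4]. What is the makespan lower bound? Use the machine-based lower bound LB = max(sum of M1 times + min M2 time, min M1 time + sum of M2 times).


LB1 = sum(M1 times) + min(M2 times) = 36 + 4 = 40
LB2 = min(M1 times) + sum(M2 times) = 1 + 48 = 49
Lower bound = max(LB1, LB2) = max(40, 49) = 49

49


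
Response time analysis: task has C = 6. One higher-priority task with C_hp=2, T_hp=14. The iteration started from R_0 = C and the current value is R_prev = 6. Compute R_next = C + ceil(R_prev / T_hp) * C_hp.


R_next = C + ceil(R_prev / T_hp) * C_hp
ceil(6 / 14) = ceil(0.4286) = 1
Interference = 1 * 2 = 2
R_next = 6 + 2 = 8

8


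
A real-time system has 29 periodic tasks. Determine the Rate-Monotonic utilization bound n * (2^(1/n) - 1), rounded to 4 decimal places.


Compute 2^(1/29) = 1.0241895602
Subtract 1: 1.0241895602 - 1 = 0.0241895602
Multiply by n: 29 * 0.0241895602 = 0.7014972458
Round to 4 dp: 0.7015

0.7015


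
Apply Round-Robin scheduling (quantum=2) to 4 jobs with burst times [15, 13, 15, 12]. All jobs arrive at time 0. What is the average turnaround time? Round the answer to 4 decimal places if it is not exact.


Time quantum = 2
Execution trace:
  J1 runs 2 units, time = 2
  J2 runs 2 units, time = 4
  J3 runs 2 units, time = 6
  J4 runs 2 units, time = 8
  J1 runs 2 units, time = 10
  J2 runs 2 units, time = 12
  J3 runs 2 units, time = 14
  J4 runs 2 units, time = 16
  J1 runs 2 units, time = 18
  J2 runs 2 units, time = 20
  J3 runs 2 units, time = 22
  J4 runs 2 units, time = 24
  J1 runs 2 units, time = 26
  J2 runs 2 units, time = 28
  J3 runs 2 units, time = 30
  J4 runs 2 units, time = 32
  J1 runs 2 units, time = 34
  J2 runs 2 units, time = 36
  J3 runs 2 units, time = 38
  J4 runs 2 units, time = 40
  J1 runs 2 units, time = 42
  J2 runs 2 units, time = 44
  J3 runs 2 units, time = 46
  J4 runs 2 units, time = 48
  J1 runs 2 units, time = 50
  J2 runs 1 units, time = 51
  J3 runs 2 units, time = 53
  J1 runs 1 units, time = 54
  J3 runs 1 units, time = 55
Finish times: [54, 51, 55, 48]
Average turnaround = 208/4 = 52.0

52.0
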